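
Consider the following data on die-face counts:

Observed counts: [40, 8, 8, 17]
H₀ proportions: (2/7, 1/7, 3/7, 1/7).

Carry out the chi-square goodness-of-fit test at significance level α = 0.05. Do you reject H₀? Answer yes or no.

reject H₀: yes

n = 73; E_i = n·p_i = [20.86, 10.43, 31.29, 10.43]
χ² = (40−20.86)²/20.86 + (8−10.43)²/10.43 + (8−31.29)²/31.29 + (17−10.43)²/10.43 = 39.6073
df = 3
p-value (upper-tail) = 0.00000
At α=0.05: p < α → reject H₀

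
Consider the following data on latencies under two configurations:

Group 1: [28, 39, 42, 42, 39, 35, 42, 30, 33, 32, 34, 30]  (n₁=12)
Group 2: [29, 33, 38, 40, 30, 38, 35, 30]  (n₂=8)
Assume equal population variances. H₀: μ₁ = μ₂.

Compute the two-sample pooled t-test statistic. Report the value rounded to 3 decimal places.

x̄₁=35.500, s₁=5.126, n₁=12
x̄₂=34.125, s₂=4.257, n₂=8
s_p² = [11·5.126² + 7·4.257²]/18 = 23.1042
SE = √(s_p²·(1/12+1/8)) = 2.1939
t = (35.500−34.125)/2.1939 = 0.6267
df = 18

test statistic = 0.627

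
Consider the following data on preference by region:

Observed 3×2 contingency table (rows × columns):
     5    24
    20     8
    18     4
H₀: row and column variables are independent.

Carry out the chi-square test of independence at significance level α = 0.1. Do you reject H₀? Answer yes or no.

reject H₀: yes

Row totals [29, 28, 22], col totals [43, 36], n=79
χ² = (5−15.78)²/15.78 + (24−13.22)²/13.22 + (20−15.24)²/15.24 + (8−12.76)²/12.76 + (18−11.97)²/11.97 + (4−10.03)²/10.03 = 26.0848
df = 2
p-value (upper-tail) = 0.00000
At α=0.1: p < α → reject H₀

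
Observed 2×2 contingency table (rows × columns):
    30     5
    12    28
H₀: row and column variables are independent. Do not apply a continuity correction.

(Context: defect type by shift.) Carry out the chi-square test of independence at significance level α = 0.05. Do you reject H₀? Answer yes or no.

reject H₀: yes

Row totals [35, 40], col totals [42, 33], n=75
χ² = (30−19.60)²/19.60 + (5−15.40)²/15.40 + (12−22.40)²/22.40 + (28−17.60)²/17.60 = 23.5158
df = 1
p-value (upper-tail) = 0.00000
At α=0.05: p < α → reject H₀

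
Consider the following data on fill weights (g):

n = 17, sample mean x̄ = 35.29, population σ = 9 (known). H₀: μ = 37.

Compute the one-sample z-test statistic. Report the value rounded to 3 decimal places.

test statistic = -0.783

SE = σ/√n = 9/√17 = 2.1828
z = (x̄−μ₀)/SE = (35.29−37)/2.1828 = -0.7834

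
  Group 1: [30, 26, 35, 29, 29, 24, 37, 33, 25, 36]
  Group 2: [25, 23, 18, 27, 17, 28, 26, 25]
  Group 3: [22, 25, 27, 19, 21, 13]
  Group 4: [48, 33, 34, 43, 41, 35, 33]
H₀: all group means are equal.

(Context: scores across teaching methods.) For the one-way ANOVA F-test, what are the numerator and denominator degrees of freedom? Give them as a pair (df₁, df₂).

degrees of freedom = [3, 27]

k = 4 groups, N = 31 total
df = (k−1, N−k) = (4−1, 31−4) = (3, 27)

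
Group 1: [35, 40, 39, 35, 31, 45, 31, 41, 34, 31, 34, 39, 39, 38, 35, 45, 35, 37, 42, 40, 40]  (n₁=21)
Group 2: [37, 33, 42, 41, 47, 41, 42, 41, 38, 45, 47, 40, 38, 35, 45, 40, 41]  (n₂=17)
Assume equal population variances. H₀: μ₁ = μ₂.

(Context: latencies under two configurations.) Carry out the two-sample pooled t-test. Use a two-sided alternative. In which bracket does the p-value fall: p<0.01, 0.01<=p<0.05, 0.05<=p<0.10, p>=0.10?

p-value bracket: 0.01<=p<0.05

x̄₁=37.429, s₁=4.166, n₁=21
x̄₂=40.765, s₂=3.882, n₂=17
s_p² = [20·4.166² + 16·3.882²]/36 = 16.3389
SE = √(s_p²·(1/21+1/17)) = 1.3188
t = (37.429−40.765)/1.3188 = -2.5297
df = 36
p-value (two-sided) = 0.01593
→ bracket: 0.01<=p<0.05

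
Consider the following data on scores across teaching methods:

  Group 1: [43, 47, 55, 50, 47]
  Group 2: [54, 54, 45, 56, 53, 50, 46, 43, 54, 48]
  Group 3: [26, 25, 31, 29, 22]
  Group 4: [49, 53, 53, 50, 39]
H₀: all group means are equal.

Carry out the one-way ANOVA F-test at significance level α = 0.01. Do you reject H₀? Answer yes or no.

Group means [48.40, 50.30, 26.60, 48.80], grand mean 44.880
SSB = Σnᵢ(x̄ᵢ−x̄)² = 2103.340; SSW = ΣΣ(x−x̄ᵢ)² = 447.300
MSB = 2103.340/3 = 701.1133; MSW = 447.300/21 = 21.3000
F = MSB/MSW = 32.9161
df = (3, 21)
p-value (upper-tail) = 0.00000
At α=0.01: p < α → reject H₀

reject H₀: yes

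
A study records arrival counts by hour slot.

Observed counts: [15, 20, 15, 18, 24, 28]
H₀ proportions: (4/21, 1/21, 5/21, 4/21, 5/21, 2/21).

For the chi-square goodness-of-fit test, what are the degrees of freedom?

df = k − 1 = 6 − 1 = 5

degrees of freedom = 5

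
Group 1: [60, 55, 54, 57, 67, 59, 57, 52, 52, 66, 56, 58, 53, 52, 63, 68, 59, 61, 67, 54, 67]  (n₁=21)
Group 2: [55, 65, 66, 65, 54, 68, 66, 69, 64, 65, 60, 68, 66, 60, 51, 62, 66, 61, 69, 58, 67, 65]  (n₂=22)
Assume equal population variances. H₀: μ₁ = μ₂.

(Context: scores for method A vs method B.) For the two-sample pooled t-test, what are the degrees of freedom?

degrees of freedom = 41

df = n₁ + n₂ − 2 = 21 + 22 − 2 = 41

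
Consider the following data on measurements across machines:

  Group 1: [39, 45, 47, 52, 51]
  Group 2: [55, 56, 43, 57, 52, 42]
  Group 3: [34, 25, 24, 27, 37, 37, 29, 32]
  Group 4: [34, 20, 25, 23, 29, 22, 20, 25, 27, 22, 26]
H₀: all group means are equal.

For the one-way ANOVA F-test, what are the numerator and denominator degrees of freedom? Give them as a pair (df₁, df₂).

k = 4 groups, N = 30 total
df = (k−1, N−k) = (4−1, 30−4) = (3, 26)

degrees of freedom = [3, 26]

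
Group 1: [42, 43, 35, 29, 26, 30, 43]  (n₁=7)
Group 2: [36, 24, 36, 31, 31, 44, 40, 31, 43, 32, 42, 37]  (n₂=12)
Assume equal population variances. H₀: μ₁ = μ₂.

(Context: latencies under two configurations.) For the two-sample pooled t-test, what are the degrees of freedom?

df = n₁ + n₂ − 2 = 7 + 12 − 2 = 17

degrees of freedom = 17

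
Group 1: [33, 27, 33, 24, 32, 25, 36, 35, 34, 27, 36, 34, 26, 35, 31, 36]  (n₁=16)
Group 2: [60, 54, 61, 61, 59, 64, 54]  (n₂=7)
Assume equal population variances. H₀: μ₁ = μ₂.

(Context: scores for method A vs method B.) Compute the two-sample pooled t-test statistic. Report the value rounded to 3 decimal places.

test statistic = -14.739

x̄₁=31.500, s₁=4.258, n₁=16
x̄₂=59.000, s₂=3.742, n₂=7
s_p² = [15·4.258² + 6·3.742²]/21 = 16.9524
SE = √(s_p²·(1/16+1/7)) = 1.8658
t = (31.500−59.000)/1.8658 = -14.7388
df = 21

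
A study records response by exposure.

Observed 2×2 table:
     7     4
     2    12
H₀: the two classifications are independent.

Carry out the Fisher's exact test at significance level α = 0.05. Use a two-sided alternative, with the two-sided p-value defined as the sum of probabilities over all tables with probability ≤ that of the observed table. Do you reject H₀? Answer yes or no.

Margins: r₁=11, r₂=14, c₁=9, c₂=16, n=25
p_obs = C(11,7)·C(14,2)/C(25,9); sum pmf over tables with pmf ≤ p_obs
p-value (two-sided) = 0.01684
At α=0.05: p < α → reject H₀

reject H₀: yes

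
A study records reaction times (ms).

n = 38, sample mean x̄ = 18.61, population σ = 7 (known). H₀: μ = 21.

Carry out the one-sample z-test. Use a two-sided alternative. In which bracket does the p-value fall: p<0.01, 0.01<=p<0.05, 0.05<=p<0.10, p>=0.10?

SE = σ/√n = 7/√38 = 1.1355
z = (x̄−μ₀)/SE = (18.61−21)/1.1355 = -2.1047
p-value (two-sided) = 0.03532
→ bracket: 0.01<=p<0.05

p-value bracket: 0.01<=p<0.05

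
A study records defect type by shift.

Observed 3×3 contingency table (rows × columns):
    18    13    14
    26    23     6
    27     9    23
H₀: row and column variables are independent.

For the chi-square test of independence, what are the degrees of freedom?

df = (r−1)(c−1) = (3−1)·(3−1) = 4

degrees of freedom = 4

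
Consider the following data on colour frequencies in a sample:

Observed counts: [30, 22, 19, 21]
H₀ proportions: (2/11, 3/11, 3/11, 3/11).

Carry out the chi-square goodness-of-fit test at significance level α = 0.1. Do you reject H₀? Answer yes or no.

reject H₀: yes

n = 92; E_i = n·p_i = [16.73, 25.09, 25.09, 25.09]
χ² = (30−16.73)²/16.73 + (22−25.09)²/25.09 + (19−25.09)²/25.09 + (21−25.09)²/25.09 = 13.0580
df = 3
p-value (upper-tail) = 0.00451
At α=0.1: p < α → reject H₀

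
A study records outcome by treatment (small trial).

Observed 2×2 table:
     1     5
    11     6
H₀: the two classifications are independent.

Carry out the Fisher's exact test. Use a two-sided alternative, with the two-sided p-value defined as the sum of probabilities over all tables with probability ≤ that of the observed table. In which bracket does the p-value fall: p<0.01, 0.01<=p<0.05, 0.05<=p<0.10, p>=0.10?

Margins: r₁=6, r₂=17, c₁=12, c₂=11, n=23
p_obs = C(6,1)·C(17,11)/C(23,12); sum pmf over tables with pmf ≤ p_obs
p-value (two-sided) = 0.06865
→ bracket: 0.05<=p<0.10

p-value bracket: 0.05<=p<0.10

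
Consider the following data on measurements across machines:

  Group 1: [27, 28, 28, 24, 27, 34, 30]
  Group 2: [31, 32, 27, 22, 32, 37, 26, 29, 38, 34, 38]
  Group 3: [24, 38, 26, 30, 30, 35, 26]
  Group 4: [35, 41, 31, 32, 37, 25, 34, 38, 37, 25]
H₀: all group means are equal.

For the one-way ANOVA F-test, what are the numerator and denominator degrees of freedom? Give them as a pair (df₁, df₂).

degrees of freedom = [3, 31]

k = 4 groups, N = 35 total
df = (k−1, N−k) = (4−1, 35−4) = (3, 31)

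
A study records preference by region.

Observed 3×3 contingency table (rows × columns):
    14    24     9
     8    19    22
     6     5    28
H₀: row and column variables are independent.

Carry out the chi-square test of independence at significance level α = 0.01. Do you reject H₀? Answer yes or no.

reject H₀: yes

Row totals [47, 49, 39], col totals [28, 48, 59], n=135
χ² = (14−9.75)²/9.75 + (24−16.71)²/16.71 + (9−20.54)²/20.54 + (8−10.16)²/10.16 + (19−17.42)²/17.42 + (22−21.41)²/21.41 + (6−8.09)²/8.09 + (5−13.87)²/13.87 + (28−17.04)²/17.04 = 25.3879
df = 4
p-value (upper-tail) = 0.00004
At α=0.01: p < α → reject H₀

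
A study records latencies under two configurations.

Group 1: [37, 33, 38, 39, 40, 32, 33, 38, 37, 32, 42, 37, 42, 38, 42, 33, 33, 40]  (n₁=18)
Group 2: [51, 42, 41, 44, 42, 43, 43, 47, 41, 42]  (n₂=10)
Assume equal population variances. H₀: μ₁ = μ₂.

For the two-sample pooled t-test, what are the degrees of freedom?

degrees of freedom = 26

df = n₁ + n₂ − 2 = 18 + 10 − 2 = 26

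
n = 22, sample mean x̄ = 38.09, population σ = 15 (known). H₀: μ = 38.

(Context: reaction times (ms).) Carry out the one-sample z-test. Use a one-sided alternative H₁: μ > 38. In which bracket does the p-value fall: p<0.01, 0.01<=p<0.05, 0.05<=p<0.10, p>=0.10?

p-value bracket: p>=0.10

SE = σ/√n = 15/√22 = 3.1980
z = (x̄−μ₀)/SE = (38.09−38)/3.1980 = 0.0281
p-value (one-sided, H₁ greater) = 0.48877
→ bracket: p>=0.10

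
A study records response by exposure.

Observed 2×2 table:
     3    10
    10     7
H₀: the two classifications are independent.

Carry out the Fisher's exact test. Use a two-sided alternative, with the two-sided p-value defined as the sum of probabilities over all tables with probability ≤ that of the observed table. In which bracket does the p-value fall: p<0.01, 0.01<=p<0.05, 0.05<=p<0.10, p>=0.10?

p-value bracket: 0.05<=p<0.10

Margins: r₁=13, r₂=17, c₁=13, c₂=17, n=30
p_obs = C(13,3)·C(17,10)/C(30,13); sum pmf over tables with pmf ≤ p_obs
p-value (two-sided) = 0.07112
→ bracket: 0.05<=p<0.10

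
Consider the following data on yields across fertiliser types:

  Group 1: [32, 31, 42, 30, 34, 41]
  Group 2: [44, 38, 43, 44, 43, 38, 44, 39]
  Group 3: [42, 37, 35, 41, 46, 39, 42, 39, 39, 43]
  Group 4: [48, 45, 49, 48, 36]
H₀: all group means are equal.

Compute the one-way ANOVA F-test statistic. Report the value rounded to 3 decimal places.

test statistic = 6.380

Group means [35.00, 41.62, 40.30, 45.20], grand mean 40.414
SSB = Σnᵢ(x̄ᵢ−x̄)² = 302.259; SSW = ΣΣ(x−x̄ᵢ)² = 394.775
MSB = 302.259/3 = 100.7532; MSW = 394.775/25 = 15.7910
F = MSB/MSW = 6.3804
df = (3, 25)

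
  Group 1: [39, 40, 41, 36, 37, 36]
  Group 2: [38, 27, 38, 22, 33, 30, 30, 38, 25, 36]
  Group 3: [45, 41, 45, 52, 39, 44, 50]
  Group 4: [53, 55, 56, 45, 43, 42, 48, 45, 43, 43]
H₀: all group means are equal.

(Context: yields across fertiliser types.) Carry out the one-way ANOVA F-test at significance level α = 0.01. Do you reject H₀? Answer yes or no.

Group means [38.17, 31.70, 45.14, 47.30], grand mean 40.455
SSB = Σnᵢ(x̄ᵢ−x̄)² = 1420.291; SSW = ΣΣ(x−x̄ᵢ)² = 717.890
MSB = 1420.291/3 = 473.4304; MSW = 717.890/29 = 24.7548
F = MSB/MSW = 19.1248
df = (3, 29)
p-value (upper-tail) = 0.00000
At α=0.01: p < α → reject H₀

reject H₀: yes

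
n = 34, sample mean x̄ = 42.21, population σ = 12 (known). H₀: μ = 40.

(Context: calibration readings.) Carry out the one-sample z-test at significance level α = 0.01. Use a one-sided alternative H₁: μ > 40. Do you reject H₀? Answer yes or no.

reject H₀: no

SE = σ/√n = 12/√34 = 2.0580
z = (x̄−μ₀)/SE = (42.21−40)/2.0580 = 1.0739
p-value (one-sided, H₁ greater) = 0.14144
At α=0.01: p ≥ α → fail to reject H₀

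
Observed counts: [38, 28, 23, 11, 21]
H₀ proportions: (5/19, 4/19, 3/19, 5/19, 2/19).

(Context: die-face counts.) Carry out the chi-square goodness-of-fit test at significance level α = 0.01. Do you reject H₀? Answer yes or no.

reject H₀: yes

n = 121; E_i = n·p_i = [31.84, 25.47, 19.11, 31.84, 12.74]
χ² = (38−31.84)²/31.84 + (28−25.47)²/25.47 + (23−19.11)²/19.11 + (11−31.84)²/31.84 + (21−12.74)²/12.74 = 21.2383
df = 4
p-value (upper-tail) = 0.00028
At α=0.01: p < α → reject H₀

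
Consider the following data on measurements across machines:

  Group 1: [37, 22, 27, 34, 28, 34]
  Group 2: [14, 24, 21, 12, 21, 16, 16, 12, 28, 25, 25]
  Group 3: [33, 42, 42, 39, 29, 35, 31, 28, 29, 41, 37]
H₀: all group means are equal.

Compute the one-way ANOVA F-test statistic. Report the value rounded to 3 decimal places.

Group means [30.33, 19.45, 35.09], grand mean 27.929
SSB = Σnᵢ(x̄ᵢ−x̄)² = 1388.887; SSW = ΣΣ(x−x̄ᵢ)² = 776.970
MSB = 1388.887/2 = 694.4437; MSW = 776.970/25 = 31.0788
F = MSB/MSW = 22.3446
df = (2, 25)

test statistic = 22.345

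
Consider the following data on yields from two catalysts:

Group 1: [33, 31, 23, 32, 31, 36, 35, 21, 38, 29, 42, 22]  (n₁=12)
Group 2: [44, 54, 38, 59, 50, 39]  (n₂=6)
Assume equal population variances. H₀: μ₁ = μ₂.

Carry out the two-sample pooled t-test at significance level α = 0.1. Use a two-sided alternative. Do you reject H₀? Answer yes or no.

reject H₀: yes

x̄₁=31.083, s₁=6.501, n₁=12
x̄₂=47.333, s₂=8.430, n₂=6
s_p² = [11·6.501² + 5·8.430²]/16 = 51.2656
SE = √(s_p²·(1/12+1/6)) = 3.5800
t = (31.083−47.333)/3.5800 = -4.5391
df = 16
p-value (two-sided) = 0.00034
At α=0.1: p < α → reject H₀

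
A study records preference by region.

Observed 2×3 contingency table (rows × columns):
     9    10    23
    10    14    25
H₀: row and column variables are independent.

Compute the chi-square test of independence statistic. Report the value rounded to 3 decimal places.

test statistic = 0.266

Row totals [42, 49], col totals [19, 24, 48], n=91
χ² = (9−8.77)²/8.77 + (10−11.08)²/11.08 + (23−22.15)²/22.15 + (10−10.23)²/10.23 + (14−12.92)²/12.92 + (25−25.85)²/25.85 = 0.2657
df = 2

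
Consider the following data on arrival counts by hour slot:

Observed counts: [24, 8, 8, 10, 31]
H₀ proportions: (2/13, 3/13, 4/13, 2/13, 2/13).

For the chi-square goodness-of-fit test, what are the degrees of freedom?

degrees of freedom = 4

df = k − 1 = 5 − 1 = 4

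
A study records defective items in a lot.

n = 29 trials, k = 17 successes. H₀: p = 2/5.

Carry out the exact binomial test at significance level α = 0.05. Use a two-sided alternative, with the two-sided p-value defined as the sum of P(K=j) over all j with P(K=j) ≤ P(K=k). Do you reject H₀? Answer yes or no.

Exact binomial: n=29, k=17, p₀=2/5=0.4000
P(X=j) = C(n,j)·p₀^j·(1−p₀)^(n−j); p = Σ P(X=j) over j with P(X=j) ≤ P(X=17)
p-value (two-sided) = 0.05621
At α=0.05: p ≥ α → fail to reject H₀

reject H₀: no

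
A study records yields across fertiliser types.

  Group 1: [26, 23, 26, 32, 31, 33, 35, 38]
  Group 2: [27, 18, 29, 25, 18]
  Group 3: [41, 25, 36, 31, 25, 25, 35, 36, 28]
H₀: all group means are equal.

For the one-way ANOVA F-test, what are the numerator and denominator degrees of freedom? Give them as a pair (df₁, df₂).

degrees of freedom = [2, 19]

k = 3 groups, N = 22 total
df = (k−1, N−k) = (3−1, 22−3) = (2, 19)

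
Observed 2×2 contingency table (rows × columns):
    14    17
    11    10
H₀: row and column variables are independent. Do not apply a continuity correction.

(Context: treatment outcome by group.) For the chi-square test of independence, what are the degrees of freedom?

degrees of freedom = 1

df = (r−1)(c−1) = (2−1)·(2−1) = 1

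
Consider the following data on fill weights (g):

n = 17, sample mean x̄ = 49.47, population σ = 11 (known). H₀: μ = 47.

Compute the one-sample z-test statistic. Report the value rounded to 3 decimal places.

test statistic = 0.926

SE = σ/√n = 11/√17 = 2.6679
z = (x̄−μ₀)/SE = (49.47−47)/2.6679 = 0.9258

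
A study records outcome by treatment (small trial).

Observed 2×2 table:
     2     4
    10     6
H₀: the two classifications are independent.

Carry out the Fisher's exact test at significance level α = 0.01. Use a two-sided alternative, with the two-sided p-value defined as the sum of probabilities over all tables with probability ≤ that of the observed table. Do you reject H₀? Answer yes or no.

Margins: r₁=6, r₂=16, c₁=12, c₂=10, n=22
p_obs = C(6,2)·C(16,10)/C(22,12); sum pmf over tables with pmf ≤ p_obs
p-value (two-sided) = 0.34763
At α=0.01: p ≥ α → fail to reject H₀

reject H₀: no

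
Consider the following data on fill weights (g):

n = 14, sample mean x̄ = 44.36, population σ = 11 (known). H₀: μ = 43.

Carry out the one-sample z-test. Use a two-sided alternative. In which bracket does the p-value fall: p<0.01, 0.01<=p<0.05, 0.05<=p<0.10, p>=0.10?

p-value bracket: p>=0.10

SE = σ/√n = 11/√14 = 2.9399
z = (x̄−μ₀)/SE = (44.36−43)/2.9399 = 0.4626
p-value (two-sided) = 0.64365
→ bracket: p>=0.10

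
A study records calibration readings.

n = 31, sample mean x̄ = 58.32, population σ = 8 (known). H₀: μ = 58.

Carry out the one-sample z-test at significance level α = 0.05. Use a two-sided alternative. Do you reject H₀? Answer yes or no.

SE = σ/√n = 8/√31 = 1.4368
z = (x̄−μ₀)/SE = (58.32−58)/1.4368 = 0.2227
p-value (two-sided) = 0.82376
At α=0.05: p ≥ α → fail to reject H₀

reject H₀: no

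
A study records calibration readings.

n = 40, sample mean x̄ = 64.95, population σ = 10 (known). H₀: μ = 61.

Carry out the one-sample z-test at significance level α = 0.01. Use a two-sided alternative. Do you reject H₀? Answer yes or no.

reject H₀: no

SE = σ/√n = 10/√40 = 1.5811
z = (x̄−μ₀)/SE = (64.95−61)/1.5811 = 2.4982
p-value (two-sided) = 0.01248
At α=0.01: p ≥ α → fail to reject H₀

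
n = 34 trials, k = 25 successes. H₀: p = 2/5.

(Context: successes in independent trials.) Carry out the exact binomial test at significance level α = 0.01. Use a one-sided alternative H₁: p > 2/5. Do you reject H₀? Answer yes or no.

Exact binomial: n=34, k=25, p₀=2/5=0.4000
P(X≥25) from Σ C(n,i)·p₀^i·(1−p₀)^(n−i)
p-value (one-sided, H₁ greater) = 0.00008
At α=0.01: p < α → reject H₀

reject H₀: yes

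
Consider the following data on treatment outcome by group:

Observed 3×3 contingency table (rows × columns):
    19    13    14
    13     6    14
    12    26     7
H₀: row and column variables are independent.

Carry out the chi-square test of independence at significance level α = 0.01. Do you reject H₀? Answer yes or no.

Row totals [46, 33, 45], col totals [44, 45, 35], n=124
χ² = (19−16.32)²/16.32 + (13−16.69)²/16.69 + (14−12.98)²/12.98 + (13−11.71)²/11.71 + (6−11.98)²/11.98 + (14−9.31)²/9.31 + (12−15.97)²/15.97 + (26−16.33)²/16.33 + (7−12.70)²/12.70 = 16.0874
df = 4
p-value (upper-tail) = 0.00290
At α=0.01: p < α → reject H₀

reject H₀: yes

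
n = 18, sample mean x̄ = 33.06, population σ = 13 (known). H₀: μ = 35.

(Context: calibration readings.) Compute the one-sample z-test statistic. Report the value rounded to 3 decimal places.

SE = σ/√n = 13/√18 = 3.0641
z = (x̄−μ₀)/SE = (33.06−35)/3.0641 = -0.6331

test statistic = -0.633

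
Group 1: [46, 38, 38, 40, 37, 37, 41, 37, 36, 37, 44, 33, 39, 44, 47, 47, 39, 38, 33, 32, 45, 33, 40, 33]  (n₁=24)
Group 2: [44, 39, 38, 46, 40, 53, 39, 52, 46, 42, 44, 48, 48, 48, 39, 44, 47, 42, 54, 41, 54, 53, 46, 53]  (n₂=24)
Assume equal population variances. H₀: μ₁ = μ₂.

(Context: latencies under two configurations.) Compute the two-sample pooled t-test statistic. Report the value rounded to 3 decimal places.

x̄₁=38.917, s₁=4.615, n₁=24
x̄₂=45.833, s₂=5.272, n₂=24
s_p² = [23·4.615² + 23·5.272²]/46 = 24.5471
SE = √(s_p²·(1/24+1/24)) = 1.4302
t = (38.917−45.833)/1.4302 = -4.8360
df = 46

test statistic = -4.836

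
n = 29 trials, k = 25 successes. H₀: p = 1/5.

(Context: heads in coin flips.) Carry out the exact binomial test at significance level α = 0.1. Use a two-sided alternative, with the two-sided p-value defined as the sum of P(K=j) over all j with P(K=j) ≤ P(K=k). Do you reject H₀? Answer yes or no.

Exact binomial: n=29, k=25, p₀=1/5=0.2000
P(X=j) = C(n,j)·p₀^j·(1−p₀)^(n−j); p = Σ P(X=j) over j with P(X=j) ≤ P(X=25)
p-value (two-sided) = 0.00000
At α=0.1: p < α → reject H₀

reject H₀: yes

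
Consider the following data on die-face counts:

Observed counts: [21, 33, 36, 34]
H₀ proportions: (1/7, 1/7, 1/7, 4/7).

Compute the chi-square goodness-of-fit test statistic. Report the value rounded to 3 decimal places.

n = 124; E_i = n·p_i = [17.71, 17.71, 17.71, 70.86]
χ² = (21−17.71)²/17.71 + (33−17.71)²/17.71 + (36−17.71)²/17.71 + (34−70.86)²/70.86 = 51.8468
df = 3

test statistic = 51.847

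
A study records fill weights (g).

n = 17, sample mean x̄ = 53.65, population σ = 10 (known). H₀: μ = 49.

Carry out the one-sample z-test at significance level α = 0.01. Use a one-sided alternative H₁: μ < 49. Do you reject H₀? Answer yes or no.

reject H₀: no

SE = σ/√n = 10/√17 = 2.4254
z = (x̄−μ₀)/SE = (53.65−49)/2.4254 = 1.9172
p-value (one-sided, H₁ less) = 0.97240
At α=0.01: p ≥ α → fail to reject H₀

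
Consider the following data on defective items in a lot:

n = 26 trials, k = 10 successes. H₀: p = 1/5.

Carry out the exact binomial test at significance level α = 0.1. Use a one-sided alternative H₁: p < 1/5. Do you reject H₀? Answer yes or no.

reject H₀: no

Exact binomial: n=26, k=10, p₀=1/5=0.2000
P(X≤10) from Σ C(n,i)·p₀^i·(1−p₀)^(n−i)
p-value (one-sided, H₁ less) = 0.99209
At α=0.1: p ≥ α → fail to reject H₀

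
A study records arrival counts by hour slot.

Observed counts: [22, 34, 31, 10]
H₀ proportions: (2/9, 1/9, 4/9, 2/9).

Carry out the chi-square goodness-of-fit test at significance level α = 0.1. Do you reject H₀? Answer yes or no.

n = 97; E_i = n·p_i = [21.56, 10.78, 43.11, 21.56]
χ² = (22−21.56)²/21.56 + (34−10.78)²/10.78 + (31−43.11)²/43.11 + (10−21.56)²/21.56 = 59.6418
df = 3
p-value (upper-tail) = 0.00000
At α=0.1: p < α → reject H₀

reject H₀: yes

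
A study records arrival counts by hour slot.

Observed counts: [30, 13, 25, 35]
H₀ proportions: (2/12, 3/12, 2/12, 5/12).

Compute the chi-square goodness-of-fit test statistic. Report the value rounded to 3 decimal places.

test statistic = 20.942

n = 103; E_i = n·p_i = [17.17, 25.75, 17.17, 42.92]
χ² = (30−17.17)²/17.17 + (13−25.75)²/25.75 + (25−17.17)²/17.17 + (35−42.92)²/42.92 = 20.9417
df = 3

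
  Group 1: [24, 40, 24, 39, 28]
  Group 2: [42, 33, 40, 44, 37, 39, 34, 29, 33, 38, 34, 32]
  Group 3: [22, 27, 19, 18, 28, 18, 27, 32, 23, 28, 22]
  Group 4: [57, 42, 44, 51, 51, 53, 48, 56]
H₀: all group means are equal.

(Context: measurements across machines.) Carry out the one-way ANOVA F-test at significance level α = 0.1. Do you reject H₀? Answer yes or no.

reject H₀: yes

Group means [31.00, 36.25, 24.00, 50.25], grand mean 34.889
SSB = Σnᵢ(x̄ᵢ−x̄)² = 3289.806; SSW = ΣΣ(x−x̄ᵢ)² = 891.750
MSB = 3289.806/3 = 1096.6019; MSW = 891.750/32 = 27.8672
F = MSB/MSW = 39.3510
df = (3, 32)
p-value (upper-tail) = 0.00000
At α=0.1: p < α → reject H₀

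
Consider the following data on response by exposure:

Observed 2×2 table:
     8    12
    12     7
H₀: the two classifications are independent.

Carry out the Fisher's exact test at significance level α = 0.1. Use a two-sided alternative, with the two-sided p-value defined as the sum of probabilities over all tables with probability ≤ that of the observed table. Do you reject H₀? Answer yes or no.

Margins: r₁=20, r₂=19, c₁=20, c₂=19, n=39
p_obs = C(20,8)·C(19,12)/C(39,20); sum pmf over tables with pmf ≤ p_obs
p-value (two-sided) = 0.20493
At α=0.1: p ≥ α → fail to reject H₀

reject H₀: no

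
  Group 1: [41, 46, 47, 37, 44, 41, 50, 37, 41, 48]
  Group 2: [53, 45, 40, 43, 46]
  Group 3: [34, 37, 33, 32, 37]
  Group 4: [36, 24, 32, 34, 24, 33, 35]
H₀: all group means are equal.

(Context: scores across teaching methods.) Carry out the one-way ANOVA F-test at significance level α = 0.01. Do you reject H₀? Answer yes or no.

reject H₀: yes

Group means [43.20, 45.40, 34.60, 31.14], grand mean 38.889
SSB = Σnᵢ(x̄ᵢ−x̄)² = 909.810; SSW = ΣΣ(x−x̄ᵢ)² = 450.857
MSB = 909.810/3 = 303.2698; MSW = 450.857/23 = 19.6025
F = MSB/MSW = 15.4710
df = (3, 23)
p-value (upper-tail) = 0.00001
At α=0.01: p < α → reject H₀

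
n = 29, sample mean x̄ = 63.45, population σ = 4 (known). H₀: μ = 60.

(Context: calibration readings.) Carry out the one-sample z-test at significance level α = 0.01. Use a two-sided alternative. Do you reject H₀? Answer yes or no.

SE = σ/√n = 4/√29 = 0.7428
z = (x̄−μ₀)/SE = (63.45−60)/0.7428 = 4.6447
p-value (two-sided) = 0.00000
At α=0.01: p < α → reject H₀

reject H₀: yes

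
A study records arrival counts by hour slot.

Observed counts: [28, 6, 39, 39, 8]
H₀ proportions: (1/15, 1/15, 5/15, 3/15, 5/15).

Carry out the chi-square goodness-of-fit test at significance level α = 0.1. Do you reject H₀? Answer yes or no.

n = 120; E_i = n·p_i = [8.00, 8.00, 40.00, 24.00, 40.00]
χ² = (28−8.00)²/8.00 + (6−8.00)²/8.00 + (39−40.00)²/40.00 + (39−24.00)²/24.00 + (8−40.00)²/40.00 = 85.5000
df = 4
p-value (upper-tail) = 0.00000
At α=0.1: p < α → reject H₀

reject H₀: yes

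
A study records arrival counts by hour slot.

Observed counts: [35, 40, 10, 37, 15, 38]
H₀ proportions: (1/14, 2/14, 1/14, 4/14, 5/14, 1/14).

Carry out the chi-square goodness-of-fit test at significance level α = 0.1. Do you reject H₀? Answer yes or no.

reject H₀: yes

n = 175; E_i = n·p_i = [12.50, 25.00, 12.50, 50.00, 62.50, 12.50]
χ² = (35−12.50)²/12.50 + (40−25.00)²/25.00 + (10−12.50)²/12.50 + (37−50.00)²/50.00 + (15−62.50)²/62.50 + (38−12.50)²/12.50 = 141.5000
df = 5
p-value (upper-tail) = 0.00000
At α=0.1: p < α → reject H₀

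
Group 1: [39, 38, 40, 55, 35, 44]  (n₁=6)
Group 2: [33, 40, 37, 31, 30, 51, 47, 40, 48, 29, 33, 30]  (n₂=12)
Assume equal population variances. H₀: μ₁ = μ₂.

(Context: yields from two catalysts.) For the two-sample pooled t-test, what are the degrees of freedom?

degrees of freedom = 16

df = n₁ + n₂ − 2 = 6 + 12 − 2 = 16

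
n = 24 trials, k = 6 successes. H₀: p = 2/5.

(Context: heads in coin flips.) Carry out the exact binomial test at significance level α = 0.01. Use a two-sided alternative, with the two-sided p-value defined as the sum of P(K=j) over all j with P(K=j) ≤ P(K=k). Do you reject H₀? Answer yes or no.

reject H₀: no

Exact binomial: n=24, k=6, p₀=2/5=0.4000
P(X=j) = C(n,j)·p₀^j·(1−p₀)^(n−j); p = Σ P(X=j) over j with P(X=j) ≤ P(X=6)
p-value (two-sided) = 0.14945
At α=0.01: p ≥ α → fail to reject H₀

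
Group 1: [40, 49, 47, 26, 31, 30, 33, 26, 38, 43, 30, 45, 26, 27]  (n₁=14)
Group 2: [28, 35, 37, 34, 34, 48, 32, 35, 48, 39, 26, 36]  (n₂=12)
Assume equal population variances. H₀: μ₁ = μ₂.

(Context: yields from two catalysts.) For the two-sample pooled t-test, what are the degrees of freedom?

df = n₁ + n₂ − 2 = 14 + 12 − 2 = 24

degrees of freedom = 24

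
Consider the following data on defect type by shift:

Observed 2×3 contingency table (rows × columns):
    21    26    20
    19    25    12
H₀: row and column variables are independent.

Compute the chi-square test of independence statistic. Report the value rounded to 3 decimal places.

test statistic = 1.145

Row totals [67, 56], col totals [40, 51, 32], n=123
χ² = (21−21.79)²/21.79 + (26−27.78)²/27.78 + (20−17.43)²/17.43 + (19−18.21)²/18.21 + (25−23.22)²/23.22 + (12−14.57)²/14.57 = 1.1450
df = 2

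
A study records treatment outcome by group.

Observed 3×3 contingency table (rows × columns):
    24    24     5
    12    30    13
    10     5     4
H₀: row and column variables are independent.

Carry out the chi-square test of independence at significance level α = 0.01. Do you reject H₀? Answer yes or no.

reject H₀: no

Row totals [53, 55, 19], col totals [46, 59, 22], n=127
χ² = (24−19.20)²/19.20 + (24−24.62)²/24.62 + (5−9.18)²/9.18 + (12−19.92)²/19.92 + (30−25.55)²/25.55 + (13−9.53)²/9.53 + (10−6.88)²/6.88 + (5−8.83)²/8.83 + (4−3.29)²/3.29 = 11.5359
df = 4
p-value (upper-tail) = 0.02116
At α=0.01: p ≥ α → fail to reject H₀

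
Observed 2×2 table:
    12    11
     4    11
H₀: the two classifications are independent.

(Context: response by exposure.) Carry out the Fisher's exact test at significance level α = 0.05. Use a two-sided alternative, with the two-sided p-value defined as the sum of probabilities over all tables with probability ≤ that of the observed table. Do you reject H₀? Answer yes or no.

Margins: r₁=23, r₂=15, c₁=16, c₂=22, n=38
p_obs = C(23,12)·C(15,4)/C(38,16); sum pmf over tables with pmf ≤ p_obs
p-value (two-sided) = 0.18165
At α=0.05: p ≥ α → fail to reject H₀

reject H₀: no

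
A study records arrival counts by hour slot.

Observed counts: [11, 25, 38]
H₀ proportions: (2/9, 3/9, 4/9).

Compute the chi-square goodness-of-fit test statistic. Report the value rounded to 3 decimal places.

n = 74; E_i = n·p_i = [16.44, 24.67, 32.89]
χ² = (11−16.44)²/16.44 + (25−24.67)²/24.67 + (38−32.89)²/32.89 = 2.6014
df = 2

test statistic = 2.601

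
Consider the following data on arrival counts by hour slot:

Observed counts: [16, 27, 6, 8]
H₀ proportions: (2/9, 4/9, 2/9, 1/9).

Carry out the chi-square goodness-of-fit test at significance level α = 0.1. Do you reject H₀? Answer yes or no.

reject H₀: no

n = 57; E_i = n·p_i = [12.67, 25.33, 12.67, 6.33]
χ² = (16−12.67)²/12.67 + (27−25.33)²/25.33 + (6−12.67)²/12.67 + (8−6.33)²/6.33 = 4.9342
df = 3
p-value (upper-tail) = 0.17668
At α=0.1: p ≥ α → fail to reject H₀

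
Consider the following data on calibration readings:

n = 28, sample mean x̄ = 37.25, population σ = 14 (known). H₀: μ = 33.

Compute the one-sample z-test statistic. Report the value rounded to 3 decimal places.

test statistic = 1.606

SE = σ/√n = 14/√28 = 2.6458
z = (x̄−μ₀)/SE = (37.25−33)/2.6458 = 1.6063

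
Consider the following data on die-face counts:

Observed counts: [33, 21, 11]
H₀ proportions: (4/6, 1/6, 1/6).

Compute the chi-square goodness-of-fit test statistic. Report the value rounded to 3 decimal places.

test statistic = 12.008

n = 65; E_i = n·p_i = [43.33, 10.83, 10.83]
χ² = (33−43.33)²/43.33 + (21−10.83)²/10.83 + (11−10.83)²/10.83 = 12.0077
df = 2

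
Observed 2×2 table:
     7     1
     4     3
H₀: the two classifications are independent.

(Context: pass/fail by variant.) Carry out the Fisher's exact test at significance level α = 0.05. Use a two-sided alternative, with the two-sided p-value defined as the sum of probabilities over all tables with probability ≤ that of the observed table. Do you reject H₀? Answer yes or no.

reject H₀: no

Margins: r₁=8, r₂=7, c₁=11, c₂=4, n=15
p_obs = C(8,7)·C(7,4)/C(15,11); sum pmf over tables with pmf ≤ p_obs
p-value (two-sided) = 0.28205
At α=0.05: p ≥ α → fail to reject H₀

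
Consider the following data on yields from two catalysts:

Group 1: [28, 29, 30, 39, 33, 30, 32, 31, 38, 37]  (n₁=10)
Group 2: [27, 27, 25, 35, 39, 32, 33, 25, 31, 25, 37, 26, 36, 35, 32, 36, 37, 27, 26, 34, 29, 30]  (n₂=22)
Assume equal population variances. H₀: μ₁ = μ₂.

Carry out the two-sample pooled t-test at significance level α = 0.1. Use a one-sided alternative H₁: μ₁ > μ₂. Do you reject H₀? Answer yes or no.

reject H₀: no

x̄₁=32.700, s₁=3.945, n₁=10
x̄₂=31.091, s₂=4.597, n₂=22
s_p² = [9·3.945² + 21·4.597²]/30 = 19.4639
SE = √(s_p²·(1/10+1/22)) = 1.6826
t = (32.700−31.091)/1.6826 = 0.9563
df = 30
p-value (one-sided, H₁ greater) = 0.17328
At α=0.1: p ≥ α → fail to reject H₀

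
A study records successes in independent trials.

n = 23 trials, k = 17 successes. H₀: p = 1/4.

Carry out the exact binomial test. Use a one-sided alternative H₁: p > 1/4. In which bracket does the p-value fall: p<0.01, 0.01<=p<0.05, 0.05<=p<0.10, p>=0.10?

p-value bracket: p<0.01

Exact binomial: n=23, k=17, p₀=1/4=0.2500
P(X≥17) from Σ C(n,i)·p₀^i·(1−p₀)^(n−i)
p-value (one-sided, H₁ greater) = 0.00000
→ bracket: p<0.01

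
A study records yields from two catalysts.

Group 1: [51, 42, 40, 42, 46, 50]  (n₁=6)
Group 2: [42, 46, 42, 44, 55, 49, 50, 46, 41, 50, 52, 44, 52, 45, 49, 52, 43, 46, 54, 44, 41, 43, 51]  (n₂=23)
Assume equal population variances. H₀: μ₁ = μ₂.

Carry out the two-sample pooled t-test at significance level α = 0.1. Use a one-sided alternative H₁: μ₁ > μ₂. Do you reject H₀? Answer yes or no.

x̄₁=45.167, s₁=4.579, n₁=6
x̄₂=47.000, s₂=4.359, n₂=23
s_p² = [5·4.579² + 22·4.359²]/27 = 19.3642
SE = √(s_p²·(1/6+1/23)) = 2.0172
t = (45.167−47.000)/2.0172 = -0.9088
df = 27
p-value (one-sided, H₁ greater) = 0.81426
At α=0.1: p ≥ α → fail to reject H₀

reject H₀: no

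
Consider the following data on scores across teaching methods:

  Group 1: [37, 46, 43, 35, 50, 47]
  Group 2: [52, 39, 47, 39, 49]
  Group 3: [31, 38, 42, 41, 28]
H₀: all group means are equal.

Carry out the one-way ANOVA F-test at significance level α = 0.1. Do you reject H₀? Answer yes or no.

reject H₀: yes

Group means [43.00, 45.20, 36.00], grand mean 41.500
SSB = Σnᵢ(x̄ᵢ−x̄)² = 233.200; SSW = ΣΣ(x−x̄ᵢ)² = 468.800
MSB = 233.200/2 = 116.6000; MSW = 468.800/13 = 36.0615
F = MSB/MSW = 3.2334
df = (2, 13)
p-value (upper-tail) = 0.07248
At α=0.1: p < α → reject H₀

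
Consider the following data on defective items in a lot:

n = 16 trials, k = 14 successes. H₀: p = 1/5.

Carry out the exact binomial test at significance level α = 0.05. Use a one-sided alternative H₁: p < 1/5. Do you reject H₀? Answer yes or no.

Exact binomial: n=16, k=14, p₀=1/5=0.2000
P(X≤14) from Σ C(n,i)·p₀^i·(1−p₀)^(n−i)
p-value (one-sided, H₁ less) = 1.00000
At α=0.05: p ≥ α → fail to reject H₀

reject H₀: no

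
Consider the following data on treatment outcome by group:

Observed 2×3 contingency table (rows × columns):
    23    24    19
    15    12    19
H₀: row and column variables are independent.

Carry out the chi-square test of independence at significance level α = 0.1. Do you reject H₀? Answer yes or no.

Row totals [66, 46], col totals [38, 36, 38], n=112
χ² = (23−22.39)²/22.39 + (24−21.21)²/21.21 + (19−22.39)²/22.39 + (15−15.61)²/15.61 + (12−14.79)²/14.79 + (19−15.61)²/15.61 = 2.1824
df = 2
p-value (upper-tail) = 0.33582
At α=0.1: p ≥ α → fail to reject H₀

reject H₀: no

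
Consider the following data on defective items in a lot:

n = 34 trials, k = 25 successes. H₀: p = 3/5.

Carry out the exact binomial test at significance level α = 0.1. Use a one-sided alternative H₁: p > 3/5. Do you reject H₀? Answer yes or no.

reject H₀: yes

Exact binomial: n=34, k=25, p₀=3/5=0.6000
P(X≥25) from Σ C(n,i)·p₀^i·(1−p₀)^(n−i)
p-value (one-sided, H₁ greater) = 0.07316
At α=0.1: p < α → reject H₀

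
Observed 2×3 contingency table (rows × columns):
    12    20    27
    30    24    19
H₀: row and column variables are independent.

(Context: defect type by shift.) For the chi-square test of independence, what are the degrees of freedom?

degrees of freedom = 2

df = (r−1)(c−1) = (2−1)·(3−1) = 2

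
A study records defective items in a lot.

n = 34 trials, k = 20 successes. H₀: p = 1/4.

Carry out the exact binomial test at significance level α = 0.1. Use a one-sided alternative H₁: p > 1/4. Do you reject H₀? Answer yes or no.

reject H₀: yes

Exact binomial: n=34, k=20, p₀=1/4=0.2500
P(X≥20) from Σ C(n,i)·p₀^i·(1−p₀)^(n−i)
p-value (one-sided, H₁ greater) = 0.00003
At α=0.1: p < α → reject H₀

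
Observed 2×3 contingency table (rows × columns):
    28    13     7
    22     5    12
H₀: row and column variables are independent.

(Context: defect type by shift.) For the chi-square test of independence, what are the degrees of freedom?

df = (r−1)(c−1) = (2−1)·(3−1) = 2

degrees of freedom = 2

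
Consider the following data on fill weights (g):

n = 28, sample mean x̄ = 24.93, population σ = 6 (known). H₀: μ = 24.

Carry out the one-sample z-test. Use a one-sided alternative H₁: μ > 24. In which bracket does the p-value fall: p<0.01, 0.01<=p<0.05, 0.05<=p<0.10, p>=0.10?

SE = σ/√n = 6/√28 = 1.1339
z = (x̄−μ₀)/SE = (24.93−24)/1.1339 = 0.8202
p-value (one-sided, H₁ greater) = 0.20606
→ bracket: p>=0.10

p-value bracket: p>=0.10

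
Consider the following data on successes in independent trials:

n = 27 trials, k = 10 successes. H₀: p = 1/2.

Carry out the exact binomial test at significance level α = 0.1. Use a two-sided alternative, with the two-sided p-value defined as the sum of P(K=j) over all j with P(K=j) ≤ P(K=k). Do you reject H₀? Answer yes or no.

reject H₀: no

Exact binomial: n=27, k=10, p₀=1/2=0.5000
P(X=j) = C(n,j)·p₀^j·(1−p₀)^(n−j); p = Σ P(X=j) over j with P(X=j) ≤ P(X=10)
p-value (two-sided) = 0.24779
At α=0.1: p ≥ α → fail to reject H₀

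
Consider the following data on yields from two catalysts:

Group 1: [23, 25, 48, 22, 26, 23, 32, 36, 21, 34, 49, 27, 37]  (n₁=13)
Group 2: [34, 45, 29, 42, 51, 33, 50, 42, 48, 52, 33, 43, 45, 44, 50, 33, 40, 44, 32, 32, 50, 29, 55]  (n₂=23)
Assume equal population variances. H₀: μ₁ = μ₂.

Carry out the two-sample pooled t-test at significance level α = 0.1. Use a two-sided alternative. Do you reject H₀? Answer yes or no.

reject H₀: yes

x̄₁=31.000, s₁=9.443, n₁=13
x̄₂=41.565, s₂=8.117, n₂=23
s_p² = [12·9.443² + 22·8.117²]/34 = 74.1074
SE = √(s_p²·(1/13+1/23)) = 2.9871
t = (31.000−41.565)/2.9871 = -3.5370
df = 34
p-value (two-sided) = 0.00119
At α=0.1: p < α → reject H₀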